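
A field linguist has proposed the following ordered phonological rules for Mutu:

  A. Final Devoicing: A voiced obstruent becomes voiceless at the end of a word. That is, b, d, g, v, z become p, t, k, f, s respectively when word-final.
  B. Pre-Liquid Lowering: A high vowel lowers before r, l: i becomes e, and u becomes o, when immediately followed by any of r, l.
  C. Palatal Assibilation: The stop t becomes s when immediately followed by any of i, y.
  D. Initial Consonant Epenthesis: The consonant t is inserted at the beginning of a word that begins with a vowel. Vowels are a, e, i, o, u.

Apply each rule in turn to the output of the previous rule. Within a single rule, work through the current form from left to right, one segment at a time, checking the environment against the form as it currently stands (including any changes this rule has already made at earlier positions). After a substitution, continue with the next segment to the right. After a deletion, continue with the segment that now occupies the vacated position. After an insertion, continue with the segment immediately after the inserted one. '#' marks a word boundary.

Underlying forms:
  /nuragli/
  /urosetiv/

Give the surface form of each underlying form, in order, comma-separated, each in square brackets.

/nuragli/:
  A Final Devoicing: no change — [nuragli]
  B Pre-Liquid Lowering: [nuragli] → [noragli]
  C Palatal Assibilation: no change — [noragli]
  D Initial Consonant Epenthesis: no change — [noragli]
/urosetiv/:
  A Final Devoicing: [urosetiv] → [urosetif]
  B Pre-Liquid Lowering: [urosetif] → [orosetif]
  C Palatal Assibilation: [orosetif] → [orosesif]
  D Initial Consonant Epenthesis: [orosesif] → [torosesif]

[noragli], [torosesif]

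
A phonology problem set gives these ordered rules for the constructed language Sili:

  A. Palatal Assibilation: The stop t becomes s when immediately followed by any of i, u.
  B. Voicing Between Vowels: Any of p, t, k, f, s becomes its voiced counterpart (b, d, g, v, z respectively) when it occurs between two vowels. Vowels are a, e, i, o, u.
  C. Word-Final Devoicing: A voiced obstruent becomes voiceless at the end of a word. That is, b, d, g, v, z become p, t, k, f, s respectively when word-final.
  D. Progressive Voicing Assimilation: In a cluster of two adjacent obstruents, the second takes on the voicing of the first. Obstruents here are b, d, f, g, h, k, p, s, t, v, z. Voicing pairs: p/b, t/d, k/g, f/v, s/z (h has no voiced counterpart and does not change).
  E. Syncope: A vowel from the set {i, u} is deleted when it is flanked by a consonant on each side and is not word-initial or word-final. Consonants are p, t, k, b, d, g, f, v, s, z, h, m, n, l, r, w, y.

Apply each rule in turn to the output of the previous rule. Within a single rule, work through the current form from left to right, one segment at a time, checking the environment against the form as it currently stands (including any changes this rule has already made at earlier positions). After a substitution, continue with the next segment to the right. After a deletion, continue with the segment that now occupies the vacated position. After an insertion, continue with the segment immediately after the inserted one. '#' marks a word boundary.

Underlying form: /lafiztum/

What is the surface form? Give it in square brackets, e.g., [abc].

[lavzzm]

A Palatal Assibilation: [lafiztum] → [lafizsum]
B Voicing Between Vowels: [lafizsum] → [lavizsum]
C Word-Final Devoicing: no change — [lavizsum]
D Progressive Voicing Assimilation: [lavizsum] → [lavizzum]
E Syncope: [lavizzum] → [lavzzm]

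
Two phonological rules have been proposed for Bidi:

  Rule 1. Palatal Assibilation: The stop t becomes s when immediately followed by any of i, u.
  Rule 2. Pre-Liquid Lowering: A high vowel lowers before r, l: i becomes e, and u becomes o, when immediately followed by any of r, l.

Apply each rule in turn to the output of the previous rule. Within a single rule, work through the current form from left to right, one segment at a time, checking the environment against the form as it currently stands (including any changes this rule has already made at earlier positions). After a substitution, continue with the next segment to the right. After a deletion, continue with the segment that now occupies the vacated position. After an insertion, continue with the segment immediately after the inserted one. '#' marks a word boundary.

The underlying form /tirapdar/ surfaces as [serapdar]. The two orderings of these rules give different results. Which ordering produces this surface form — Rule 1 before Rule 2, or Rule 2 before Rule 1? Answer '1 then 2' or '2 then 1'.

Order 1 then 2:
  1 Palatal Assibilation: [tirapdar] → [sirapdar]
  2 Pre-Liquid Lowering: [sirapdar] → [serapdar]
  result: [serapdar]
Order 2 then 1:
  2 Pre-Liquid Lowering: [tirapdar] → [terapdar]
  1 Palatal Assibilation: no change — [terapdar]
  result: [terapdar]

1 then 2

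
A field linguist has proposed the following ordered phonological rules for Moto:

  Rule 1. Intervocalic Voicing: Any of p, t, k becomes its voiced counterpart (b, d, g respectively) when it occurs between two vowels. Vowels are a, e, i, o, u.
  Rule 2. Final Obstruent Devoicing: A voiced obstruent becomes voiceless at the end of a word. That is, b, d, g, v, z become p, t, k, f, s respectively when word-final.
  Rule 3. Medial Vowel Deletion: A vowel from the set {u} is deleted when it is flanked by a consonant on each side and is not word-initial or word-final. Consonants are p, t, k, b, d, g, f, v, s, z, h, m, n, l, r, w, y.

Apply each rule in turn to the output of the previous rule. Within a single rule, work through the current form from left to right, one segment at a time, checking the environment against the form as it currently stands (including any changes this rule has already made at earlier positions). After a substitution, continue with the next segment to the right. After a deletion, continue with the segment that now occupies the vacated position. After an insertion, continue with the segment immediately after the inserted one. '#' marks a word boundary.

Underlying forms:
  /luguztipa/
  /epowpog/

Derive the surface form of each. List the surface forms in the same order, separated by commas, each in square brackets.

[lgztiba], [ebowpok]

/luguztipa/:
  Rule 1 Intervocalic Voicing: [luguztipa] → [luguztiba]
  Rule 2 Final Obstruent Devoicing: no change — [luguztiba]
  Rule 3 Medial Vowel Deletion: [luguztiba] → [lgztiba]
/epowpog/:
  Rule 1 Intervocalic Voicing: [epowpog] → [ebowpog]
  Rule 2 Final Obstruent Devoicing: [ebowpog] → [ebowpok]
  Rule 3 Medial Vowel Deletion: no change — [ebowpok]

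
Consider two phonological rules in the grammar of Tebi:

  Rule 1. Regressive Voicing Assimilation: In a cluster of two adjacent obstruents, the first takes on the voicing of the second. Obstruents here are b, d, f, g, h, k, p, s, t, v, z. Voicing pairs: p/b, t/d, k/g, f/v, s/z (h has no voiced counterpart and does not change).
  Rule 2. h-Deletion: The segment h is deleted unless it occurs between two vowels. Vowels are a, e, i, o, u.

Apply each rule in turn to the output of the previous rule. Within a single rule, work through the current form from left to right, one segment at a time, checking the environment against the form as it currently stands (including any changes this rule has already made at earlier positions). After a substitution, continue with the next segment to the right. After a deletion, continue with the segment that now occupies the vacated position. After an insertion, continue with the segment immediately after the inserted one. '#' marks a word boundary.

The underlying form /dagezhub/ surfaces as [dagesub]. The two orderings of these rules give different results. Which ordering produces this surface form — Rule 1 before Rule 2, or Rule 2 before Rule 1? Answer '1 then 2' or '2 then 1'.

1 then 2

Order 1 then 2:
  1 Regressive Voicing Assimilation: [dagezhub] → [dageshub]
  2 h-Deletion: [dageshub] → [dagesub]
  result: [dagesub]
Order 2 then 1:
  2 h-Deletion: [dagezhub] → [dagezub]
  1 Regressive Voicing Assimilation: no change — [dagezub]
  result: [dagezub]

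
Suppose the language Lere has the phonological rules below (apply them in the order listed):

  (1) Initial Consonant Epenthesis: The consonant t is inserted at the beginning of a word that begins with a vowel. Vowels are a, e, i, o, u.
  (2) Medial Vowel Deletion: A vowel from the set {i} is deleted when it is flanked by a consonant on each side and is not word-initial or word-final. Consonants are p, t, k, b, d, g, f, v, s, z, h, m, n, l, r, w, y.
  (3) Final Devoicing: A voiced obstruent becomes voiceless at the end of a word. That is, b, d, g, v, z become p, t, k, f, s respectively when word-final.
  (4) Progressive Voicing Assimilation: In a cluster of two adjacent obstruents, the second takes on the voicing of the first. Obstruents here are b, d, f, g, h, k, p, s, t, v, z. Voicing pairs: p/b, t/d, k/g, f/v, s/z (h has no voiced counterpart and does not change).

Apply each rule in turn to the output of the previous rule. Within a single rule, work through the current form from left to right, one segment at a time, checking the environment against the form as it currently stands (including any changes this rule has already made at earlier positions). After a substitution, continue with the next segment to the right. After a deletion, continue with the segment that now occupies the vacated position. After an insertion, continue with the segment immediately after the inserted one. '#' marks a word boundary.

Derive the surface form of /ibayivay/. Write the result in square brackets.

[tpayvay]

(1) Initial Consonant Epenthesis: [ibayivay] → [tibayivay]
(2) Medial Vowel Deletion: [tibayivay] → [tbayvay]
(3) Final Devoicing: no change — [tbayvay]
(4) Progressive Voicing Assimilation: [tbayvay] → [tpayvay]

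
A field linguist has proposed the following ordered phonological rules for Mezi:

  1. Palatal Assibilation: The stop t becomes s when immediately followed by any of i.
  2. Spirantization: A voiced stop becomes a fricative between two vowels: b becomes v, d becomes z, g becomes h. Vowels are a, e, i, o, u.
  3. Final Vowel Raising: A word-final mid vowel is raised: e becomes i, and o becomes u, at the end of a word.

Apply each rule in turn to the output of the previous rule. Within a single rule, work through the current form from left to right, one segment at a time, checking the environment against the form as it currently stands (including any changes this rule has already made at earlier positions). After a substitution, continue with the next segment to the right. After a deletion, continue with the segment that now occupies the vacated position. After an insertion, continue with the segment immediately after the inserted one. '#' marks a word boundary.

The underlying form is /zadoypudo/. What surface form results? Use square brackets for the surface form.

[zazoypuzu]

1 Palatal Assibilation: no change — [zadoypudo]
2 Spirantization: [zadoypudo] → [zazoypuzo]
3 Final Vowel Raising: [zazoypuzo] → [zazoypuzu]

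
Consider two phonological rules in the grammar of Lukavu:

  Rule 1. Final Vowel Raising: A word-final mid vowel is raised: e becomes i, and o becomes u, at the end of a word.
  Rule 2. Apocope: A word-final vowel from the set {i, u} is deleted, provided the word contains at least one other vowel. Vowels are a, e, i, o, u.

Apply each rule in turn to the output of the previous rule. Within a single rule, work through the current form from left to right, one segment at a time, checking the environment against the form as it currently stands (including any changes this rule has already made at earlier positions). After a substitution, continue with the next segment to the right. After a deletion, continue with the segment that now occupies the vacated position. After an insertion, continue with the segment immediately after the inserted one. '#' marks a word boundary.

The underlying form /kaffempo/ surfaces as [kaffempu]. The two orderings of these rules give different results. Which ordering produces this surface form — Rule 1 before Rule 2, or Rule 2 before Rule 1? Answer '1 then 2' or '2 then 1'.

Order 1 then 2:
  1 Final Vowel Raising: [kaffempo] → [kaffempu]
  2 Apocope: [kaffempu] → [kaffemp]
  result: [kaffemp]
Order 2 then 1:
  2 Apocope: no change — [kaffempo]
  1 Final Vowel Raising: [kaffempo] → [kaffempu]
  result: [kaffempu]

2 then 1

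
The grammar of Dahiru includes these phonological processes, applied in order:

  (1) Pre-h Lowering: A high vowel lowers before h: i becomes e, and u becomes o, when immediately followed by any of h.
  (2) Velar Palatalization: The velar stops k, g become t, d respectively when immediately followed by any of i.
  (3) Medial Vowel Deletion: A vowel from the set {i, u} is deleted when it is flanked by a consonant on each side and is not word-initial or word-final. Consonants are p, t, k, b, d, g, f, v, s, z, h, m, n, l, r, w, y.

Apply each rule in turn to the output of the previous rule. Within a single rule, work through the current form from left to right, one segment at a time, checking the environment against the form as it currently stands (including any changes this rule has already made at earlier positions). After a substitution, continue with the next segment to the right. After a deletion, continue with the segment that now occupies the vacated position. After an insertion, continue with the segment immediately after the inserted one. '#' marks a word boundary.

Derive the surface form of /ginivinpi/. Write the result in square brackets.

(1) Pre-h Lowering: no change — [ginivinpi]
(2) Velar Palatalization: [ginivinpi] → [dinivinpi]
(3) Medial Vowel Deletion: [dinivinpi] → [dnvnpi]

[dnvnpi]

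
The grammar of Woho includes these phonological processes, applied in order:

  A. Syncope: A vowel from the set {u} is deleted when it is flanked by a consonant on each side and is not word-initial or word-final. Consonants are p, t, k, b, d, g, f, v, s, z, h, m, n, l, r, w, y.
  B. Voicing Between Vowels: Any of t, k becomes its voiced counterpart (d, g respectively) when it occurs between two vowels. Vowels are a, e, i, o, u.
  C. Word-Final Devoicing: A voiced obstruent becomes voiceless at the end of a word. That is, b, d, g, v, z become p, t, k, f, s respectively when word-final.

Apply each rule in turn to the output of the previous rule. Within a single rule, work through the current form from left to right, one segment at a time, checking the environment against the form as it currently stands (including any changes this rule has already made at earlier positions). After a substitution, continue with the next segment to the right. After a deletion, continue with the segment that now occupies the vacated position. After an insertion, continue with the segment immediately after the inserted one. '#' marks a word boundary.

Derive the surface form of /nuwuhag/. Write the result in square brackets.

[nwhak]

A Syncope: [nuwuhag] → [nwhag]
B Voicing Between Vowels: no change — [nwhag]
C Word-Final Devoicing: [nwhag] → [nwhak]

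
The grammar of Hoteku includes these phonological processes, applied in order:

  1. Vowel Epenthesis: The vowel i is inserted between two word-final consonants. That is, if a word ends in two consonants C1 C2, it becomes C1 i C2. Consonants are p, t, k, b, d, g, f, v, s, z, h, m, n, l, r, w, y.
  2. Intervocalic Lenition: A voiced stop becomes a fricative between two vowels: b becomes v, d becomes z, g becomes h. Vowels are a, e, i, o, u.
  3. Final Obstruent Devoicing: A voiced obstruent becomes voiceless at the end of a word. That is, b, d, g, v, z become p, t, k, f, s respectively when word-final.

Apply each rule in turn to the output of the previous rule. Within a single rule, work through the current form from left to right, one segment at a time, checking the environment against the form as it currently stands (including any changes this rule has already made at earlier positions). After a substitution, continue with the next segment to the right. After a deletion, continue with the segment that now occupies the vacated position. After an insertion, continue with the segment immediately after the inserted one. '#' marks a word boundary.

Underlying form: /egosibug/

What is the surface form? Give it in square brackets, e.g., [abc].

1 Vowel Epenthesis: no change — [egosibug]
2 Intervocalic Lenition: [egosibug] → [ehosivug]
3 Final Obstruent Devoicing: [ehosivug] → [ehosivuk]

[ehosivuk]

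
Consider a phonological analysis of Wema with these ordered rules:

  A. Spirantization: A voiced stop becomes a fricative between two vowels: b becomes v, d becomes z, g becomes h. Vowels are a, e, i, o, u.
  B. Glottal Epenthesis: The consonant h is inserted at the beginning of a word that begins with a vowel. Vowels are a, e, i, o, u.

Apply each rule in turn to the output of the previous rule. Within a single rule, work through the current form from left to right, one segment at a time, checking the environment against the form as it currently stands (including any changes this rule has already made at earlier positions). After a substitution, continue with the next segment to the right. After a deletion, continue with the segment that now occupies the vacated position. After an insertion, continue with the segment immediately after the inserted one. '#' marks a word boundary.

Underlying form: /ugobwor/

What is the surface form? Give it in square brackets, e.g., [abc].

A Spirantization: [ugobwor] → [uhobwor]
B Glottal Epenthesis: [uhobwor] → [huhobwor]

[huhobwor]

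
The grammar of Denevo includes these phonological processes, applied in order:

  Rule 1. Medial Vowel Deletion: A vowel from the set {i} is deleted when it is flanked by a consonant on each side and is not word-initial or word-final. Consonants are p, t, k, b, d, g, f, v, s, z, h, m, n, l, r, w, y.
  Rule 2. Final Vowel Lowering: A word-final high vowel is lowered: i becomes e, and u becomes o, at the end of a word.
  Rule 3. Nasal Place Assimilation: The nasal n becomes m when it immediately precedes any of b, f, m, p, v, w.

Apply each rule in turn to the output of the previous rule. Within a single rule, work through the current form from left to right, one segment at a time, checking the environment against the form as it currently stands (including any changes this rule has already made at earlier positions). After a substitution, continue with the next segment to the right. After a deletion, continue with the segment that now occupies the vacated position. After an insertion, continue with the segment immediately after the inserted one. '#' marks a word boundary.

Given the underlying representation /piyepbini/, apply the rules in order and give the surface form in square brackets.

Rule 1 Medial Vowel Deletion: [piyepbini] → [pyepbni]
Rule 2 Final Vowel Lowering: [pyepbni] → [pyepbne]
Rule 3 Nasal Place Assimilation: no change — [pyepbne]

[pyepbne]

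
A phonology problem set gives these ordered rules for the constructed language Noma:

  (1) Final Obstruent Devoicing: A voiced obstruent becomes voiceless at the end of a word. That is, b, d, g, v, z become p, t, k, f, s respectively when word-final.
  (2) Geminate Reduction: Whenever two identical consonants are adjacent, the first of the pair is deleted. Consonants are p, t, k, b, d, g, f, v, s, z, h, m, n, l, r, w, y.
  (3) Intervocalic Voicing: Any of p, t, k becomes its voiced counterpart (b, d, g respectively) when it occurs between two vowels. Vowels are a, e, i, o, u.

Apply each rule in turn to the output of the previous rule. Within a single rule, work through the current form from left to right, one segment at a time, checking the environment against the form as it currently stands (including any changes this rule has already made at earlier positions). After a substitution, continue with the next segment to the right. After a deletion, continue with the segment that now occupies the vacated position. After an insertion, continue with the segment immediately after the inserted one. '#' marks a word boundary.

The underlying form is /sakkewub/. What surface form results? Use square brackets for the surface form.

[sagewup]

(1) Final Obstruent Devoicing: [sakkewub] → [sakkewup]
(2) Geminate Reduction: [sakkewup] → [sakewup]
(3) Intervocalic Voicing: [sakewup] → [sagewup]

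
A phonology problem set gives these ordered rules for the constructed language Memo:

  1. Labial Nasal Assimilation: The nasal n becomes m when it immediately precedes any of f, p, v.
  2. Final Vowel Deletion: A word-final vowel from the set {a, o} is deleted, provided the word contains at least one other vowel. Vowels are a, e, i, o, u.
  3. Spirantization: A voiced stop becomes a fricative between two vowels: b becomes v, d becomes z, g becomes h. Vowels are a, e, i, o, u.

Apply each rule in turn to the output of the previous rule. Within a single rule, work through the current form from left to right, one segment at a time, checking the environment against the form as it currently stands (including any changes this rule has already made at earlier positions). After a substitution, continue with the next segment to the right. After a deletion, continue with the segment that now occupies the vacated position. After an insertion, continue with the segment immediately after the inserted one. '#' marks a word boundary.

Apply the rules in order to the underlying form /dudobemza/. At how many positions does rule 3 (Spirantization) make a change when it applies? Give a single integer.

1 Labial Nasal Assimilation: no change — [dudobemza]
2 Final Vowel Deletion: [dudobemza] → [dudobemz]
3 Spirantization: [dudobemz] → [duzovemz]
Rule 3 changed 2 position(s).

2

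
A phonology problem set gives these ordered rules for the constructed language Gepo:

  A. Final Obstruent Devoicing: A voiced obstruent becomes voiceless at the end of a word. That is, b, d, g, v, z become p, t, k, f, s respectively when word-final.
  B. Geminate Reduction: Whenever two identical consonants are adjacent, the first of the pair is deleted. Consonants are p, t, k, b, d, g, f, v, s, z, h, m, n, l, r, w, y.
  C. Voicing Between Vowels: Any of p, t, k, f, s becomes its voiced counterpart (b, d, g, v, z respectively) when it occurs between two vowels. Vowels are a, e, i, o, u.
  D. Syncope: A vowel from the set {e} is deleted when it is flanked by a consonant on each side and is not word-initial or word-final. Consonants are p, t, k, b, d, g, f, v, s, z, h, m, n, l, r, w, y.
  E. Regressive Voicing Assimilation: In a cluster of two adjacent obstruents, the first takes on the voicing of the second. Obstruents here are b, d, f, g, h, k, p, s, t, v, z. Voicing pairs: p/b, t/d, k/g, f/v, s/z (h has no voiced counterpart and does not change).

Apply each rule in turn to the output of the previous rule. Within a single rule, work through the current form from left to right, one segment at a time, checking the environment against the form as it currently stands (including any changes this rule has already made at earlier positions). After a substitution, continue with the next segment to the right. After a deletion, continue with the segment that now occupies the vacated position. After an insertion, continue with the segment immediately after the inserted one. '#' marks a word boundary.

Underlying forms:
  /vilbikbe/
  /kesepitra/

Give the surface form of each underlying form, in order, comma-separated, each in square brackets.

/vilbikbe/:
  A Final Obstruent Devoicing: no change — [vilbikbe]
  B Geminate Reduction: no change — [vilbikbe]
  C Voicing Between Vowels: no change — [vilbikbe]
  D Syncope: no change — [vilbikbe]
  E Regressive Voicing Assimilation: [vilbikbe] → [vilbigbe]
/kesepitra/:
  A Final Obstruent Devoicing: no change — [kesepitra]
  B Geminate Reduction: no change — [kesepitra]
  C Voicing Between Vowels: [kesepitra] → [kezebitra]
  D Syncope: [kezebitra] → [kzbitra]
  E Regressive Voicing Assimilation: [kzbitra] → [gzbitra]

[vilbigbe], [gzbitra]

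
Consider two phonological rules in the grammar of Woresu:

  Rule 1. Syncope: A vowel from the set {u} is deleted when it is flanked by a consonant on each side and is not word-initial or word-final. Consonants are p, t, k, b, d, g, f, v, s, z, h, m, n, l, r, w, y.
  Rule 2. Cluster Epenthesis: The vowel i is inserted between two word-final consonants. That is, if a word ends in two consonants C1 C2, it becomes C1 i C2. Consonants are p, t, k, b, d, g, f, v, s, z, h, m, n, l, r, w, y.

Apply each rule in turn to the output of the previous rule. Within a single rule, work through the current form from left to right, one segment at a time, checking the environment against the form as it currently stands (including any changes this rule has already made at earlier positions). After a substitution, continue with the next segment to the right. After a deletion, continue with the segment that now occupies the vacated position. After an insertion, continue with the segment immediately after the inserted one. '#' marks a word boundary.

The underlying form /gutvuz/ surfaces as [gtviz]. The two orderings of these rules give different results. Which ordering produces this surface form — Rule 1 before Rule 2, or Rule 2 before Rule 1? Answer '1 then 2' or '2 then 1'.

1 then 2

Order 1 then 2:
  1 Syncope: [gutvuz] → [gtvz]
  2 Cluster Epenthesis: [gtvz] → [gtviz]
  result: [gtviz]
Order 2 then 1:
  2 Cluster Epenthesis: no change — [gutvuz]
  1 Syncope: [gutvuz] → [gtvz]
  result: [gtvz]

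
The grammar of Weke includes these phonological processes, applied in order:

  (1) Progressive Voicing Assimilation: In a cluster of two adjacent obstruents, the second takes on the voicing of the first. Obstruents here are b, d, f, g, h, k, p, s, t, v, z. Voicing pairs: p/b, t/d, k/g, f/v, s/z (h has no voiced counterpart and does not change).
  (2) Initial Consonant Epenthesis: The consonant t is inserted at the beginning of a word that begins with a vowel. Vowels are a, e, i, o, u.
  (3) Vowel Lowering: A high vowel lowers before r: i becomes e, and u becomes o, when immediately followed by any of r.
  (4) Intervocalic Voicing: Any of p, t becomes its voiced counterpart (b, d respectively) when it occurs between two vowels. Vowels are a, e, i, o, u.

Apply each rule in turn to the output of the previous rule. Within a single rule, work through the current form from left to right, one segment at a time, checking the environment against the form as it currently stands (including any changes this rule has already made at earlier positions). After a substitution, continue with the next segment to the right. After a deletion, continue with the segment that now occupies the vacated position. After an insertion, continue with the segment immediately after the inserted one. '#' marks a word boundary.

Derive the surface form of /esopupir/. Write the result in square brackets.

(1) Progressive Voicing Assimilation: no change — [esopupir]
(2) Initial Consonant Epenthesis: [esopupir] → [tesopupir]
(3) Vowel Lowering: [tesopupir] → [tesopuper]
(4) Intervocalic Voicing: [tesopuper] → [tesobuber]

[tesobuber]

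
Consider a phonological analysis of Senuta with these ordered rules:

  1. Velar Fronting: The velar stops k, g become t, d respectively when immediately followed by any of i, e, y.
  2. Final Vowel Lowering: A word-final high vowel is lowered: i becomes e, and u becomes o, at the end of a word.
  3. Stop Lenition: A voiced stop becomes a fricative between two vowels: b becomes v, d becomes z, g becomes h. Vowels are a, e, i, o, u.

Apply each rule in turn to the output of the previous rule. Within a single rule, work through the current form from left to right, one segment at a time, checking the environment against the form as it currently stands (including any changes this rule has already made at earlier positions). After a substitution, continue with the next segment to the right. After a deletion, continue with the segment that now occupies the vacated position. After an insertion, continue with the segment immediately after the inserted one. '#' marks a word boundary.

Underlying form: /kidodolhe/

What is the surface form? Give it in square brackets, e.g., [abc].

1 Velar Fronting: [kidodolhe] → [tidodolhe]
2 Final Vowel Lowering: no change — [tidodolhe]
3 Stop Lenition: [tidodolhe] → [tizozolhe]

[tizozolhe]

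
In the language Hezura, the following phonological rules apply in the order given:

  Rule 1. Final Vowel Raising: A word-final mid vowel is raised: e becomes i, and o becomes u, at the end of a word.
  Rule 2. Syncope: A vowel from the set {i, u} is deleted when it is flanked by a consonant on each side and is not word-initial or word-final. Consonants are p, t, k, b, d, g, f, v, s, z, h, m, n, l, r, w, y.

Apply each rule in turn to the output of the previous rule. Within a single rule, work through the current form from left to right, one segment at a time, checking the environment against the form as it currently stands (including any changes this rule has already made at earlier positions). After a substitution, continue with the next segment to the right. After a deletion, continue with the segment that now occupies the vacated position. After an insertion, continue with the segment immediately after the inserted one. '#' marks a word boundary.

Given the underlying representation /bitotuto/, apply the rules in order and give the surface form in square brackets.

[btottu]

Rule 1 Final Vowel Raising: [bitotuto] → [bitotutu]
Rule 2 Syncope: [bitotutu] → [btottu]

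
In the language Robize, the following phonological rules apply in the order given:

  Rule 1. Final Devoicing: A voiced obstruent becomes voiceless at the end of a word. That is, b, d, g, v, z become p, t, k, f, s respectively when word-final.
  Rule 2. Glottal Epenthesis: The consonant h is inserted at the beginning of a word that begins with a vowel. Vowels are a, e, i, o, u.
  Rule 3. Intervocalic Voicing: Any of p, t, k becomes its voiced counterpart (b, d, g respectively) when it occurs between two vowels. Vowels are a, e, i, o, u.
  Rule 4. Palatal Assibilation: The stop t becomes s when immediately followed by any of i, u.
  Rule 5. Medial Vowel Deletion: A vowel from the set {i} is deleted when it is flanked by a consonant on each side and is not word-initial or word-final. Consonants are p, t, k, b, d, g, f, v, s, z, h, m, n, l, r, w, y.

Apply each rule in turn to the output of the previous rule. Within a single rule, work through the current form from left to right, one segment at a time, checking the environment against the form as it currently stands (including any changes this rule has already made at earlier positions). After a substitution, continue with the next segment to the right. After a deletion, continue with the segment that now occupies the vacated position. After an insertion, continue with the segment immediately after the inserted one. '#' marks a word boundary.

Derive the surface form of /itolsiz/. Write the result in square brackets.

Rule 1 Final Devoicing: [itolsiz] → [itolsis]
Rule 2 Glottal Epenthesis: [itolsis] → [hitolsis]
Rule 3 Intervocalic Voicing: [hitolsis] → [hidolsis]
Rule 4 Palatal Assibilation: no change — [hidolsis]
Rule 5 Medial Vowel Deletion: [hidolsis] → [hdolss]

[hdolss]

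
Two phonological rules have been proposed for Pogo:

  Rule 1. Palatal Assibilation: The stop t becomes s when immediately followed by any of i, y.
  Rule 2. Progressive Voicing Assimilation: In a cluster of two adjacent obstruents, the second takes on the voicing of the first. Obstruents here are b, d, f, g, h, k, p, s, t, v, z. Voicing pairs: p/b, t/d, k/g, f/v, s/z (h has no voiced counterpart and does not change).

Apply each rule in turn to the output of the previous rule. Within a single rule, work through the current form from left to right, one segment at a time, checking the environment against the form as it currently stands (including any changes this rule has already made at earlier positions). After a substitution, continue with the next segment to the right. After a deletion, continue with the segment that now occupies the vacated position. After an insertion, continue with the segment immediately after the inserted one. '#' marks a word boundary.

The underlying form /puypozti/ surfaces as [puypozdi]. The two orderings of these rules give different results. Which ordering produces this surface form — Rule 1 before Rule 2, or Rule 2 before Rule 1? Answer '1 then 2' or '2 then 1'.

2 then 1

Order 1 then 2:
  1 Palatal Assibilation: [puypozti] → [puypozsi]
  2 Progressive Voicing Assimilation: [puypozsi] → [puypozzi]
  result: [puypozzi]
Order 2 then 1:
  2 Progressive Voicing Assimilation: [puypozti] → [puypozdi]
  1 Palatal Assibilation: no change — [puypozdi]
  result: [puypozdi]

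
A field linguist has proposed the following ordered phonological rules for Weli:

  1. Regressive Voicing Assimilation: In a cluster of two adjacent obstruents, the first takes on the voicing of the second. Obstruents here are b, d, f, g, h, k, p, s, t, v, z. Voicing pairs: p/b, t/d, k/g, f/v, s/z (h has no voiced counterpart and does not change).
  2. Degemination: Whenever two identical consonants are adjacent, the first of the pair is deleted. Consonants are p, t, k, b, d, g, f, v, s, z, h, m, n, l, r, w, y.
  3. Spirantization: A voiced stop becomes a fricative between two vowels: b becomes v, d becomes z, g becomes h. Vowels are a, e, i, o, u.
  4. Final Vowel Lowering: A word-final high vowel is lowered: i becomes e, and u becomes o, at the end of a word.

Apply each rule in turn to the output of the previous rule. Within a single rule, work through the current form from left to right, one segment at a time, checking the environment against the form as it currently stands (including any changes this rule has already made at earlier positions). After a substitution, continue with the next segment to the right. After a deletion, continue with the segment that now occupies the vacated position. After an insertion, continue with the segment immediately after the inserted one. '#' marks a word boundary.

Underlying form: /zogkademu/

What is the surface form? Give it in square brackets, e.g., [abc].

1 Regressive Voicing Assimilation: [zogkademu] → [zokkademu]
2 Degemination: [zokkademu] → [zokademu]
3 Spirantization: [zokademu] → [zokazemu]
4 Final Vowel Lowering: [zokazemu] → [zokazemo]

[zokazemo]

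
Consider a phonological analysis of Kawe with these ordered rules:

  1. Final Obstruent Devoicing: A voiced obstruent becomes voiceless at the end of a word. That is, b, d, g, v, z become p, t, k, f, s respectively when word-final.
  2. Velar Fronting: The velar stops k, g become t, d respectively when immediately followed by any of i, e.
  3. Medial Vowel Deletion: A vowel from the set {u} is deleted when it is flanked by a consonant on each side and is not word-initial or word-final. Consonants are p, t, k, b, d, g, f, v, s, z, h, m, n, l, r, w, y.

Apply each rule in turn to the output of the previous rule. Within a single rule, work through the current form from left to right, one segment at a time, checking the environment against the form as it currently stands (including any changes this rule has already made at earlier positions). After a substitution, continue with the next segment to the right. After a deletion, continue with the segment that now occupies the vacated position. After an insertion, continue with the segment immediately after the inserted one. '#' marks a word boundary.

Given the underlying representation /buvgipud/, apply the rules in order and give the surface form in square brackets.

1 Final Obstruent Devoicing: [buvgipud] → [buvgiput]
2 Velar Fronting: [buvgiput] → [buvdiput]
3 Medial Vowel Deletion: [buvdiput] → [bvdipt]

[bvdipt]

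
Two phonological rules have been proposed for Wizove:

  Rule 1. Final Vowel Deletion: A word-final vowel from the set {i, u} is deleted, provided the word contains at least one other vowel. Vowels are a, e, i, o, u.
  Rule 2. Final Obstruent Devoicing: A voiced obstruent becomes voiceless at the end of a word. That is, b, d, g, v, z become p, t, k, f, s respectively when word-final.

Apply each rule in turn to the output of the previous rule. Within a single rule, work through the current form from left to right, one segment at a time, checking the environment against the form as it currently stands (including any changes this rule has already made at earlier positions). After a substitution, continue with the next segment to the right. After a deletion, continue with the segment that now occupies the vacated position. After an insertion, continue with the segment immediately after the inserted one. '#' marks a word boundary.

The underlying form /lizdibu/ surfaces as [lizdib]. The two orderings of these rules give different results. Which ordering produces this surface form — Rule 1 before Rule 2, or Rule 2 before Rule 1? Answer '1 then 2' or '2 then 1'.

Order 1 then 2:
  1 Final Vowel Deletion: [lizdibu] → [lizdib]
  2 Final Obstruent Devoicing: [lizdib] → [lizdip]
  result: [lizdip]
Order 2 then 1:
  2 Final Obstruent Devoicing: no change — [lizdibu]
  1 Final Vowel Deletion: [lizdibu] → [lizdib]
  result: [lizdib]

2 then 1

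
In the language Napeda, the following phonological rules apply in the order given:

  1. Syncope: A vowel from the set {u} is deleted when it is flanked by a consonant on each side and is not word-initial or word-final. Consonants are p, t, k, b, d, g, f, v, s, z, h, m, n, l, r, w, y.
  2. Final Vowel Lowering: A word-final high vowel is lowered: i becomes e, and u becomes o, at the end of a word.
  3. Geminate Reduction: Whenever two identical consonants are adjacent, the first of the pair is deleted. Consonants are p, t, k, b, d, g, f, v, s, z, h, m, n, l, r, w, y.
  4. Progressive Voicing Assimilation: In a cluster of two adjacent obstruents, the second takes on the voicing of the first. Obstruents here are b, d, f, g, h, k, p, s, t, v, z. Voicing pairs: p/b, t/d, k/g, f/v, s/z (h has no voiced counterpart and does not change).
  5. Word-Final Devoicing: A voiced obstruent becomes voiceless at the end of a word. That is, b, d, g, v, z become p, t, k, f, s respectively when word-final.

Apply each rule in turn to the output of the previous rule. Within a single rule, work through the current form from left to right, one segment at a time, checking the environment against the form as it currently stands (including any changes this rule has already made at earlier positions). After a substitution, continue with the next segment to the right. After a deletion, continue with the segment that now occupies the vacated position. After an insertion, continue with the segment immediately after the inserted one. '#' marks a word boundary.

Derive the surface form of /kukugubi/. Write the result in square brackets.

1 Syncope: [kukugubi] → [kkgbi]
2 Final Vowel Lowering: [kkgbi] → [kkgbe]
3 Geminate Reduction: [kkgbe] → [kgbe]
4 Progressive Voicing Assimilation: [kgbe] → [kkpe]
5 Word-Final Devoicing: no change — [kkpe]

[kkpe]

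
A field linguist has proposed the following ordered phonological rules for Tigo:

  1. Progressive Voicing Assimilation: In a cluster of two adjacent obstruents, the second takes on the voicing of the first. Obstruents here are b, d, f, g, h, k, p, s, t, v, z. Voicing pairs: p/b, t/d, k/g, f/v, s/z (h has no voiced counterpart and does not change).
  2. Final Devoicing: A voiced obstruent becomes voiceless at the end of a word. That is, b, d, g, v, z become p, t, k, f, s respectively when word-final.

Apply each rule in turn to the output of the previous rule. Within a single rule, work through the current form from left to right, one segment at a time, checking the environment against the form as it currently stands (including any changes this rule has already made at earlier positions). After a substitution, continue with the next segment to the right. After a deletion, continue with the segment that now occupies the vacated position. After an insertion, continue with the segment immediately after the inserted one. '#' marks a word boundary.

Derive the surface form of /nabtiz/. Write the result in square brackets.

[nabdis]

1 Progressive Voicing Assimilation: [nabtiz] → [nabdiz]
2 Final Devoicing: [nabdiz] → [nabdis]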